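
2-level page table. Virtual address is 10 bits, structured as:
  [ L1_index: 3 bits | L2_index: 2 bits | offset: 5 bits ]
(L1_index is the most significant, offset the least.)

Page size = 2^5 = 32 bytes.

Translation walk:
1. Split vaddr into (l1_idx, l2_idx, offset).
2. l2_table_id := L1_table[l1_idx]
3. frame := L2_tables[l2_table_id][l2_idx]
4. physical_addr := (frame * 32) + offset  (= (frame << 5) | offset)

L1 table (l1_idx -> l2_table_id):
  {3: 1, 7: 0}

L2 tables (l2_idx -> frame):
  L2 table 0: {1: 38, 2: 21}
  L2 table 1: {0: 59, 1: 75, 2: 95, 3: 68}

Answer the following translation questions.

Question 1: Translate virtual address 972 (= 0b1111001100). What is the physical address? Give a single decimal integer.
Answer: 684

Derivation:
vaddr = 972 = 0b1111001100
Split: l1_idx=7, l2_idx=2, offset=12
L1[7] = 0
L2[0][2] = 21
paddr = 21 * 32 + 12 = 684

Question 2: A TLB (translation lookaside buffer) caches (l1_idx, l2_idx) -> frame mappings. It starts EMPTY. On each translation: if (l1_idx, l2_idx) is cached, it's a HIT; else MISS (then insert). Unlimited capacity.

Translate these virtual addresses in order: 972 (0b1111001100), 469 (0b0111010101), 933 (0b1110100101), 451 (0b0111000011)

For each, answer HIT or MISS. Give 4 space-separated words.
vaddr=972: (7,2) not in TLB -> MISS, insert
vaddr=469: (3,2) not in TLB -> MISS, insert
vaddr=933: (7,1) not in TLB -> MISS, insert
vaddr=451: (3,2) in TLB -> HIT

Answer: MISS MISS MISS HIT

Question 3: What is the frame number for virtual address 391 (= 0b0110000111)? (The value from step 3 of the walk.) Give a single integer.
Answer: 59

Derivation:
vaddr = 391: l1_idx=3, l2_idx=0
L1[3] = 1; L2[1][0] = 59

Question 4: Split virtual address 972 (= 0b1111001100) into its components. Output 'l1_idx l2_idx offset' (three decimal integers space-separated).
Answer: 7 2 12

Derivation:
vaddr = 972 = 0b1111001100
  top 3 bits -> l1_idx = 7
  next 2 bits -> l2_idx = 2
  bottom 5 bits -> offset = 12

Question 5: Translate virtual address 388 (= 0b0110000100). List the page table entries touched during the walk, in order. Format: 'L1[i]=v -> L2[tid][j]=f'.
Answer: L1[3]=1 -> L2[1][0]=59

Derivation:
vaddr = 388 = 0b0110000100
Split: l1_idx=3, l2_idx=0, offset=4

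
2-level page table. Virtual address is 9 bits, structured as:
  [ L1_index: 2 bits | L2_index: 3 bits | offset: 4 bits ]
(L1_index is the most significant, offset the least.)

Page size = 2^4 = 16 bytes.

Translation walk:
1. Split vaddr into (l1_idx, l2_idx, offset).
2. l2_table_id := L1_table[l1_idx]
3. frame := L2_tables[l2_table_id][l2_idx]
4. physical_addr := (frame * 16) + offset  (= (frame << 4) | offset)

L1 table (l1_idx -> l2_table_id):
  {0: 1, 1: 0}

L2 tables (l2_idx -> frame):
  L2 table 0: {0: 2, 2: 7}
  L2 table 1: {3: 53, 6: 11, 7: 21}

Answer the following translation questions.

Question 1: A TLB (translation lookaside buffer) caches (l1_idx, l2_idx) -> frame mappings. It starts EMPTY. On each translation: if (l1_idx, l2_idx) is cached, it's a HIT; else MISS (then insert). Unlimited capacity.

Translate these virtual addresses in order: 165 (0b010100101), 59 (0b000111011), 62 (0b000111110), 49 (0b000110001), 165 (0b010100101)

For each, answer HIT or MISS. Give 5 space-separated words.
vaddr=165: (1,2) not in TLB -> MISS, insert
vaddr=59: (0,3) not in TLB -> MISS, insert
vaddr=62: (0,3) in TLB -> HIT
vaddr=49: (0,3) in TLB -> HIT
vaddr=165: (1,2) in TLB -> HIT

Answer: MISS MISS HIT HIT HIT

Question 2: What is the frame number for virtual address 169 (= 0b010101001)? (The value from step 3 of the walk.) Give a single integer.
vaddr = 169: l1_idx=1, l2_idx=2
L1[1] = 0; L2[0][2] = 7

Answer: 7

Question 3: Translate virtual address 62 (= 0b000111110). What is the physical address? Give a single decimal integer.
Answer: 862

Derivation:
vaddr = 62 = 0b000111110
Split: l1_idx=0, l2_idx=3, offset=14
L1[0] = 1
L2[1][3] = 53
paddr = 53 * 16 + 14 = 862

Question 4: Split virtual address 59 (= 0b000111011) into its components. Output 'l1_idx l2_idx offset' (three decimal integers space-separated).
Answer: 0 3 11

Derivation:
vaddr = 59 = 0b000111011
  top 2 bits -> l1_idx = 0
  next 3 bits -> l2_idx = 3
  bottom 4 bits -> offset = 11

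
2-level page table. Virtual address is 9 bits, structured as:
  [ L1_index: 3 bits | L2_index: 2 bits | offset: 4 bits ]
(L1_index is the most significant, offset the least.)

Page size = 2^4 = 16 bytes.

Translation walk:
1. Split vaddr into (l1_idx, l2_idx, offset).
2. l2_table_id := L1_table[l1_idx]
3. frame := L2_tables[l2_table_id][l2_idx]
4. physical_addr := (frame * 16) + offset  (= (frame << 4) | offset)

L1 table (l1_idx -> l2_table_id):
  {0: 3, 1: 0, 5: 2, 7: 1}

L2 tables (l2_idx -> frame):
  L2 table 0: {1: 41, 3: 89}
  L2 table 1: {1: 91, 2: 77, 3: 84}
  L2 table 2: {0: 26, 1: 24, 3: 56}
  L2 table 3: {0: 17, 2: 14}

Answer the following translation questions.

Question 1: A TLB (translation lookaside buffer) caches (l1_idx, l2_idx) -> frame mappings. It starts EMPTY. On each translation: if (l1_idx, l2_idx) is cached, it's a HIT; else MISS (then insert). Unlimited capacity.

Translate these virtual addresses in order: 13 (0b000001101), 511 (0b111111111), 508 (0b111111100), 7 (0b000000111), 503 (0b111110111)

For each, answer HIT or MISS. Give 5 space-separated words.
vaddr=13: (0,0) not in TLB -> MISS, insert
vaddr=511: (7,3) not in TLB -> MISS, insert
vaddr=508: (7,3) in TLB -> HIT
vaddr=7: (0,0) in TLB -> HIT
vaddr=503: (7,3) in TLB -> HIT

Answer: MISS MISS HIT HIT HIT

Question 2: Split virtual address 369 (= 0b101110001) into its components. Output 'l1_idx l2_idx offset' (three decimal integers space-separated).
vaddr = 369 = 0b101110001
  top 3 bits -> l1_idx = 5
  next 2 bits -> l2_idx = 3
  bottom 4 bits -> offset = 1

Answer: 5 3 1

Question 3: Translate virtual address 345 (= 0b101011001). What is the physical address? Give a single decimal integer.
vaddr = 345 = 0b101011001
Split: l1_idx=5, l2_idx=1, offset=9
L1[5] = 2
L2[2][1] = 24
paddr = 24 * 16 + 9 = 393

Answer: 393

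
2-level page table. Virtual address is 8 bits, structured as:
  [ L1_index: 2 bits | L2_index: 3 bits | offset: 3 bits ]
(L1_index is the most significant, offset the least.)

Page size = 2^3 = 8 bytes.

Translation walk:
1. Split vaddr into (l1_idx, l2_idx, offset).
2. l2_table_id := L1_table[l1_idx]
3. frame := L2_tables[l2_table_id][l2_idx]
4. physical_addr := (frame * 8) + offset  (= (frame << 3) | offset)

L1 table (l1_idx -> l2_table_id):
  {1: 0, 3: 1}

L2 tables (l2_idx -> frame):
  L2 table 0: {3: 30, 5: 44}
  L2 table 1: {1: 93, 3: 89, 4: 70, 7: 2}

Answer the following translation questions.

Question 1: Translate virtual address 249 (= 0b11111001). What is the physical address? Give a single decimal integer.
vaddr = 249 = 0b11111001
Split: l1_idx=3, l2_idx=7, offset=1
L1[3] = 1
L2[1][7] = 2
paddr = 2 * 8 + 1 = 17

Answer: 17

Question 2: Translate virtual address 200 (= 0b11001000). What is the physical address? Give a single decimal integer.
vaddr = 200 = 0b11001000
Split: l1_idx=3, l2_idx=1, offset=0
L1[3] = 1
L2[1][1] = 93
paddr = 93 * 8 + 0 = 744

Answer: 744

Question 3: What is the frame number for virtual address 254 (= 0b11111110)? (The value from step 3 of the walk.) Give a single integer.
Answer: 2

Derivation:
vaddr = 254: l1_idx=3, l2_idx=7
L1[3] = 1; L2[1][7] = 2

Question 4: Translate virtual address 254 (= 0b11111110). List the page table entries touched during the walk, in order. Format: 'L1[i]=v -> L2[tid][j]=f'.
Answer: L1[3]=1 -> L2[1][7]=2

Derivation:
vaddr = 254 = 0b11111110
Split: l1_idx=3, l2_idx=7, offset=6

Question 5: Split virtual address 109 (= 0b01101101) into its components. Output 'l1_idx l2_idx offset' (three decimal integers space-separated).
vaddr = 109 = 0b01101101
  top 2 bits -> l1_idx = 1
  next 3 bits -> l2_idx = 5
  bottom 3 bits -> offset = 5

Answer: 1 5 5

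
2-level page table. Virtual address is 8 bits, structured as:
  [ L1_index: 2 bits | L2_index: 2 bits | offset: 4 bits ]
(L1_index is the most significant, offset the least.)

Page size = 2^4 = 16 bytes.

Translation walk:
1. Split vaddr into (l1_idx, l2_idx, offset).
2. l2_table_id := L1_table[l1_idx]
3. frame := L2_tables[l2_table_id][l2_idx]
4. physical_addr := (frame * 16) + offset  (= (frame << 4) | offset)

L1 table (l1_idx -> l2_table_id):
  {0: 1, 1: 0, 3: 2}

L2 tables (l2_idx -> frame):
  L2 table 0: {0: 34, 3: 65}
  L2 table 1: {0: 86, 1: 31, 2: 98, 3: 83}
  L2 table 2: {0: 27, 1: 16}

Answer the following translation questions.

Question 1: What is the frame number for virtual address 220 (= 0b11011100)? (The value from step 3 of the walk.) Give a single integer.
vaddr = 220: l1_idx=3, l2_idx=1
L1[3] = 2; L2[2][1] = 16

Answer: 16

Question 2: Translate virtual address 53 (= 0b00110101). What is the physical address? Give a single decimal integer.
Answer: 1333

Derivation:
vaddr = 53 = 0b00110101
Split: l1_idx=0, l2_idx=3, offset=5
L1[0] = 1
L2[1][3] = 83
paddr = 83 * 16 + 5 = 1333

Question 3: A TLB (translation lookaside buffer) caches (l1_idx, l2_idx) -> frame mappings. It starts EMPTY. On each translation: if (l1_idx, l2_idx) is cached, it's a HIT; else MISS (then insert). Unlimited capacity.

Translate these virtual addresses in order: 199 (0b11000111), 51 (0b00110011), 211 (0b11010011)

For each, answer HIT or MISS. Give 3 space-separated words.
vaddr=199: (3,0) not in TLB -> MISS, insert
vaddr=51: (0,3) not in TLB -> MISS, insert
vaddr=211: (3,1) not in TLB -> MISS, insert

Answer: MISS MISS MISS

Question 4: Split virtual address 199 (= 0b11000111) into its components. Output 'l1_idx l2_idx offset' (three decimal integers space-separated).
vaddr = 199 = 0b11000111
  top 2 bits -> l1_idx = 3
  next 2 bits -> l2_idx = 0
  bottom 4 bits -> offset = 7

Answer: 3 0 7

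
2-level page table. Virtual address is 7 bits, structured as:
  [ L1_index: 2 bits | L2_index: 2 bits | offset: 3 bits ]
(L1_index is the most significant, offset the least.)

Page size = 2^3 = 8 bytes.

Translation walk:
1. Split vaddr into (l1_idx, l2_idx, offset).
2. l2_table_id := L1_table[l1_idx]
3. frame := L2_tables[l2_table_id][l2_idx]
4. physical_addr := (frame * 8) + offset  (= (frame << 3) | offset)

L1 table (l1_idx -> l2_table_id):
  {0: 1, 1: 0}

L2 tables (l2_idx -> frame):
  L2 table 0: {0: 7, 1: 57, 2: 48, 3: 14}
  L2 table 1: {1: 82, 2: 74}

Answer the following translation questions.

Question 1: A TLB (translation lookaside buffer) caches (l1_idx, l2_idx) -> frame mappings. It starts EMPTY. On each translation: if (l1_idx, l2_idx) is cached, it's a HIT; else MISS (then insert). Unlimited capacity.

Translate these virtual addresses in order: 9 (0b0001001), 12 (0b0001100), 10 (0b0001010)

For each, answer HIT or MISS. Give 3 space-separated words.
vaddr=9: (0,1) not in TLB -> MISS, insert
vaddr=12: (0,1) in TLB -> HIT
vaddr=10: (0,1) in TLB -> HIT

Answer: MISS HIT HIT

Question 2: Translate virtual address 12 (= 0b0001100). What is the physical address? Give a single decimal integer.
Answer: 660

Derivation:
vaddr = 12 = 0b0001100
Split: l1_idx=0, l2_idx=1, offset=4
L1[0] = 1
L2[1][1] = 82
paddr = 82 * 8 + 4 = 660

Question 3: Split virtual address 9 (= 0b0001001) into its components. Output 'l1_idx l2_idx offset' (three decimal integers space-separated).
vaddr = 9 = 0b0001001
  top 2 bits -> l1_idx = 0
  next 2 bits -> l2_idx = 1
  bottom 3 bits -> offset = 1

Answer: 0 1 1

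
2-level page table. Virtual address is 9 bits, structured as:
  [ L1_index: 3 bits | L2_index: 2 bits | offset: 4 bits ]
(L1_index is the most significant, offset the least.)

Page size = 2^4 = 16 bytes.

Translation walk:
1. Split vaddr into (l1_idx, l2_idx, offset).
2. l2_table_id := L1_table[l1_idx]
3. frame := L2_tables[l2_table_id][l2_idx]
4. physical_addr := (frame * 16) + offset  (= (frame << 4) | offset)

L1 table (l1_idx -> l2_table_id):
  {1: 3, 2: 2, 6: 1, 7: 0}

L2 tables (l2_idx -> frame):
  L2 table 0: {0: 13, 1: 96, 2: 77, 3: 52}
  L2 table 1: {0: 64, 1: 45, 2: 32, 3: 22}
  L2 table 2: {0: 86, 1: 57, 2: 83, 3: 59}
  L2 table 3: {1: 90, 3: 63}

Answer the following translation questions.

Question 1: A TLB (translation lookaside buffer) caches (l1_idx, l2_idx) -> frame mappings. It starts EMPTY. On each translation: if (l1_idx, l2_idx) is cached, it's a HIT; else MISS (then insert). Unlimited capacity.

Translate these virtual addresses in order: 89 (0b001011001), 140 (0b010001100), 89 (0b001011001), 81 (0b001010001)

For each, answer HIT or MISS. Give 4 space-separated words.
vaddr=89: (1,1) not in TLB -> MISS, insert
vaddr=140: (2,0) not in TLB -> MISS, insert
vaddr=89: (1,1) in TLB -> HIT
vaddr=81: (1,1) in TLB -> HIT

Answer: MISS MISS HIT HIT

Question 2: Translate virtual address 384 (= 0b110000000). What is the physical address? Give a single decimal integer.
vaddr = 384 = 0b110000000
Split: l1_idx=6, l2_idx=0, offset=0
L1[6] = 1
L2[1][0] = 64
paddr = 64 * 16 + 0 = 1024

Answer: 1024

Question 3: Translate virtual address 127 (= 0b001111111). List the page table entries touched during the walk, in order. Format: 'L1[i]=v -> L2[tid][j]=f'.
Answer: L1[1]=3 -> L2[3][3]=63

Derivation:
vaddr = 127 = 0b001111111
Split: l1_idx=1, l2_idx=3, offset=15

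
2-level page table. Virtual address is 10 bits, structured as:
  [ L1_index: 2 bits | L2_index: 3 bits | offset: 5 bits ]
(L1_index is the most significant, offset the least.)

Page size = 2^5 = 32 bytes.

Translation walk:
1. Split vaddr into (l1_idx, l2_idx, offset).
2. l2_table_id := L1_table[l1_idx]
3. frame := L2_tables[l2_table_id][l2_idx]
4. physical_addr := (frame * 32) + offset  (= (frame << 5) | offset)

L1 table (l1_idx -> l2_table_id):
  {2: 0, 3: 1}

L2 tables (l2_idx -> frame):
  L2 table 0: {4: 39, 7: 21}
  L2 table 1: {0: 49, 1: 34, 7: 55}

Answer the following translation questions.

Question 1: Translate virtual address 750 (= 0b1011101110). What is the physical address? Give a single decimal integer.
vaddr = 750 = 0b1011101110
Split: l1_idx=2, l2_idx=7, offset=14
L1[2] = 0
L2[0][7] = 21
paddr = 21 * 32 + 14 = 686

Answer: 686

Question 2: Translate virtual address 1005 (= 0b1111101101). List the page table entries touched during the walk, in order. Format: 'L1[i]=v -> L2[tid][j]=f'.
vaddr = 1005 = 0b1111101101
Split: l1_idx=3, l2_idx=7, offset=13

Answer: L1[3]=1 -> L2[1][7]=55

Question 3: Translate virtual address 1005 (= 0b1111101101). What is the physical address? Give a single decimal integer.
vaddr = 1005 = 0b1111101101
Split: l1_idx=3, l2_idx=7, offset=13
L1[3] = 1
L2[1][7] = 55
paddr = 55 * 32 + 13 = 1773

Answer: 1773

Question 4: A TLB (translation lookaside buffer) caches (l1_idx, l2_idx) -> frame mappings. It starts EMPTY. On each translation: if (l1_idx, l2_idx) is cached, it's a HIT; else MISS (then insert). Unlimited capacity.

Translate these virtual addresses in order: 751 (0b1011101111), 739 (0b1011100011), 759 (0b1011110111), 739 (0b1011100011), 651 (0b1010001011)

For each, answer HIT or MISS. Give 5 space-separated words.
vaddr=751: (2,7) not in TLB -> MISS, insert
vaddr=739: (2,7) in TLB -> HIT
vaddr=759: (2,7) in TLB -> HIT
vaddr=739: (2,7) in TLB -> HIT
vaddr=651: (2,4) not in TLB -> MISS, insert

Answer: MISS HIT HIT HIT MISS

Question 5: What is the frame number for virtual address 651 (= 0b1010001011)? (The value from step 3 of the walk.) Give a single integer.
Answer: 39

Derivation:
vaddr = 651: l1_idx=2, l2_idx=4
L1[2] = 0; L2[0][4] = 39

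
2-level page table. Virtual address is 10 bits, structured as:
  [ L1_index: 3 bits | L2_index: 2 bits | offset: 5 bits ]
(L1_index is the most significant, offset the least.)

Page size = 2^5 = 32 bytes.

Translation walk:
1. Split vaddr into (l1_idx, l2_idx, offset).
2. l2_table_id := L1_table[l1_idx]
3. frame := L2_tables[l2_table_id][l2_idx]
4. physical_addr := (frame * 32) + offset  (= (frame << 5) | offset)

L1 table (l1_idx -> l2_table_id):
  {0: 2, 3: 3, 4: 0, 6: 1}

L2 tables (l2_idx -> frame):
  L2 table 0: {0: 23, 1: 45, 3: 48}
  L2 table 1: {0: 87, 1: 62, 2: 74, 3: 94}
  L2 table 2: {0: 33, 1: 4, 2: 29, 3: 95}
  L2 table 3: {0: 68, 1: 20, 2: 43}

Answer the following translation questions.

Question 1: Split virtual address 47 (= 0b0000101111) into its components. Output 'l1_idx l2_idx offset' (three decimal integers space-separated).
Answer: 0 1 15

Derivation:
vaddr = 47 = 0b0000101111
  top 3 bits -> l1_idx = 0
  next 2 bits -> l2_idx = 1
  bottom 5 bits -> offset = 15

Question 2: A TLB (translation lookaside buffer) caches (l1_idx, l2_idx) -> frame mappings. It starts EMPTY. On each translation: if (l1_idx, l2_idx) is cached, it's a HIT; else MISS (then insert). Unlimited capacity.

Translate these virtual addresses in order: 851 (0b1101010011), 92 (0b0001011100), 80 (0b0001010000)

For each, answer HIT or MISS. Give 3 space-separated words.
vaddr=851: (6,2) not in TLB -> MISS, insert
vaddr=92: (0,2) not in TLB -> MISS, insert
vaddr=80: (0,2) in TLB -> HIT

Answer: MISS MISS HIT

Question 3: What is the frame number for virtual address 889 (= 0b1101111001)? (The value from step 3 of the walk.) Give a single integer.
vaddr = 889: l1_idx=6, l2_idx=3
L1[6] = 1; L2[1][3] = 94

Answer: 94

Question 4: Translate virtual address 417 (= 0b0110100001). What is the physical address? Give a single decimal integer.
vaddr = 417 = 0b0110100001
Split: l1_idx=3, l2_idx=1, offset=1
L1[3] = 3
L2[3][1] = 20
paddr = 20 * 32 + 1 = 641

Answer: 641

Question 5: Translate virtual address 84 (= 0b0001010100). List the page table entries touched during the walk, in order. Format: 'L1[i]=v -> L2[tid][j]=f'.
Answer: L1[0]=2 -> L2[2][2]=29

Derivation:
vaddr = 84 = 0b0001010100
Split: l1_idx=0, l2_idx=2, offset=20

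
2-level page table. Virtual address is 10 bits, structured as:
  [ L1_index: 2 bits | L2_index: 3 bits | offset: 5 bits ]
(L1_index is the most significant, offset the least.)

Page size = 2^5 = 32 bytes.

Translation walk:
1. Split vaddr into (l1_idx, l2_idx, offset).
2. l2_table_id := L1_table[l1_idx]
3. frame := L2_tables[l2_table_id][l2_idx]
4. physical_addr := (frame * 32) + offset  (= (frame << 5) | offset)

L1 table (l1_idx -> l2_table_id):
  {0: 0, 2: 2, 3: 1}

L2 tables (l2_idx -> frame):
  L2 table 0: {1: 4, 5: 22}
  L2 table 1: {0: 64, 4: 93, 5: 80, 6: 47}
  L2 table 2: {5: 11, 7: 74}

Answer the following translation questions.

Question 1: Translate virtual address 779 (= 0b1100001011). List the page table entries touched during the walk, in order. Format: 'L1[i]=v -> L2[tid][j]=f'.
vaddr = 779 = 0b1100001011
Split: l1_idx=3, l2_idx=0, offset=11

Answer: L1[3]=1 -> L2[1][0]=64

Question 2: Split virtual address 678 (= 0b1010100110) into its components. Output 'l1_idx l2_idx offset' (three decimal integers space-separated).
Answer: 2 5 6

Derivation:
vaddr = 678 = 0b1010100110
  top 2 bits -> l1_idx = 2
  next 3 bits -> l2_idx = 5
  bottom 5 bits -> offset = 6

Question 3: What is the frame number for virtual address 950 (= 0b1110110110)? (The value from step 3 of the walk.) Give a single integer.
vaddr = 950: l1_idx=3, l2_idx=5
L1[3] = 1; L2[1][5] = 80

Answer: 80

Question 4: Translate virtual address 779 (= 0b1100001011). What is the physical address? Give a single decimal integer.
vaddr = 779 = 0b1100001011
Split: l1_idx=3, l2_idx=0, offset=11
L1[3] = 1
L2[1][0] = 64
paddr = 64 * 32 + 11 = 2059

Answer: 2059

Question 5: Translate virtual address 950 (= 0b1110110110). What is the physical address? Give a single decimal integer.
Answer: 2582

Derivation:
vaddr = 950 = 0b1110110110
Split: l1_idx=3, l2_idx=5, offset=22
L1[3] = 1
L2[1][5] = 80
paddr = 80 * 32 + 22 = 2582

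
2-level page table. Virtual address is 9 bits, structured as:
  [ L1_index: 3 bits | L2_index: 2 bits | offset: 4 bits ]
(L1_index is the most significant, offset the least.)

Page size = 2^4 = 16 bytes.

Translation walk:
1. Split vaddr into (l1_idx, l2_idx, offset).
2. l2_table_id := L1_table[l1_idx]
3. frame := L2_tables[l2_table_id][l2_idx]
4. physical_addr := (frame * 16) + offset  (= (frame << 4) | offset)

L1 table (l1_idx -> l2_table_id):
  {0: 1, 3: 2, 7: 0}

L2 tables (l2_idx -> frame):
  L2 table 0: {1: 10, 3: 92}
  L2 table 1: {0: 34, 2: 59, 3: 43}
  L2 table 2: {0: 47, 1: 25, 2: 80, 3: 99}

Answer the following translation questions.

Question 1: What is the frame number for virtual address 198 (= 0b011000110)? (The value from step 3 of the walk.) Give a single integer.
Answer: 47

Derivation:
vaddr = 198: l1_idx=3, l2_idx=0
L1[3] = 2; L2[2][0] = 47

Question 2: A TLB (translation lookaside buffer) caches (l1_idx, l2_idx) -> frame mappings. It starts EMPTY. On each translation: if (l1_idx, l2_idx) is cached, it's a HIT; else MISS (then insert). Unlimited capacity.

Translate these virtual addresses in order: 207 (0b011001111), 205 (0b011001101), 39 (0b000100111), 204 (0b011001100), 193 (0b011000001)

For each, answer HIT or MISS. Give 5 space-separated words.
Answer: MISS HIT MISS HIT HIT

Derivation:
vaddr=207: (3,0) not in TLB -> MISS, insert
vaddr=205: (3,0) in TLB -> HIT
vaddr=39: (0,2) not in TLB -> MISS, insert
vaddr=204: (3,0) in TLB -> HIT
vaddr=193: (3,0) in TLB -> HIT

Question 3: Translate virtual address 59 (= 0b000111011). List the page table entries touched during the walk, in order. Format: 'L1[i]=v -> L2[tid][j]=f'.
Answer: L1[0]=1 -> L2[1][3]=43

Derivation:
vaddr = 59 = 0b000111011
Split: l1_idx=0, l2_idx=3, offset=11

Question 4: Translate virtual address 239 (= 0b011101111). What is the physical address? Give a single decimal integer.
Answer: 1295

Derivation:
vaddr = 239 = 0b011101111
Split: l1_idx=3, l2_idx=2, offset=15
L1[3] = 2
L2[2][2] = 80
paddr = 80 * 16 + 15 = 1295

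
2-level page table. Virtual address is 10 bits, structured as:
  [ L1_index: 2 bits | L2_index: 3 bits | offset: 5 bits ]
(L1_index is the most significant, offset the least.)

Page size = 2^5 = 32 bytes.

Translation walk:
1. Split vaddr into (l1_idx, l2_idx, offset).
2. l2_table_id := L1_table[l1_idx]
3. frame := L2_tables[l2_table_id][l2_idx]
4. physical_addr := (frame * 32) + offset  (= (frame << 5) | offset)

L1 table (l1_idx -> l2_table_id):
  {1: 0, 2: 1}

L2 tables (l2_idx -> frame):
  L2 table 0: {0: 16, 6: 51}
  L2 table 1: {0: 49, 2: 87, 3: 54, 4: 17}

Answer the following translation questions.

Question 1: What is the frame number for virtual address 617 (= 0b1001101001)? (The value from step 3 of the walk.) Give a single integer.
vaddr = 617: l1_idx=2, l2_idx=3
L1[2] = 1; L2[1][3] = 54

Answer: 54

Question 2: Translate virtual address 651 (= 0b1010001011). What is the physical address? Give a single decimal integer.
vaddr = 651 = 0b1010001011
Split: l1_idx=2, l2_idx=4, offset=11
L1[2] = 1
L2[1][4] = 17
paddr = 17 * 32 + 11 = 555

Answer: 555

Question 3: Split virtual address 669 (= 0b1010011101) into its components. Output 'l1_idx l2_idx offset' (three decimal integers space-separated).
vaddr = 669 = 0b1010011101
  top 2 bits -> l1_idx = 2
  next 3 bits -> l2_idx = 4
  bottom 5 bits -> offset = 29

Answer: 2 4 29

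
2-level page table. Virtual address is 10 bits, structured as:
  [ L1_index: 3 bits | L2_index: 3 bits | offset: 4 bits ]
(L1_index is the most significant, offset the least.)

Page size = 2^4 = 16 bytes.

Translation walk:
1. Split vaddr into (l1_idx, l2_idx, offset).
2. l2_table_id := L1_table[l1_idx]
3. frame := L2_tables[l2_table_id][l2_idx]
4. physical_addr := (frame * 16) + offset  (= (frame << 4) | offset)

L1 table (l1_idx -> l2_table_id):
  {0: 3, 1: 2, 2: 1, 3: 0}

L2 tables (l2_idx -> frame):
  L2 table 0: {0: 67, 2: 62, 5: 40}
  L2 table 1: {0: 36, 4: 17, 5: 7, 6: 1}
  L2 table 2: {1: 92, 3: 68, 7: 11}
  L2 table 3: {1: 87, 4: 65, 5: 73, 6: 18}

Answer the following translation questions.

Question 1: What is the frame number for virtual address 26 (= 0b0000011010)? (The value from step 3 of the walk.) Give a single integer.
Answer: 87

Derivation:
vaddr = 26: l1_idx=0, l2_idx=1
L1[0] = 3; L2[3][1] = 87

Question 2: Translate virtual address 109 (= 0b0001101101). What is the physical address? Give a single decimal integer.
vaddr = 109 = 0b0001101101
Split: l1_idx=0, l2_idx=6, offset=13
L1[0] = 3
L2[3][6] = 18
paddr = 18 * 16 + 13 = 301

Answer: 301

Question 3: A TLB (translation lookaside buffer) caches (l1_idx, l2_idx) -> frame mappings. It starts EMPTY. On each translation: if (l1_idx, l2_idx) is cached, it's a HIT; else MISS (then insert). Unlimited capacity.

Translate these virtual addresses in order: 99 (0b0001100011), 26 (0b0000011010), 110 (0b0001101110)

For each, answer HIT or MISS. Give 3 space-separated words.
Answer: MISS MISS HIT

Derivation:
vaddr=99: (0,6) not in TLB -> MISS, insert
vaddr=26: (0,1) not in TLB -> MISS, insert
vaddr=110: (0,6) in TLB -> HIT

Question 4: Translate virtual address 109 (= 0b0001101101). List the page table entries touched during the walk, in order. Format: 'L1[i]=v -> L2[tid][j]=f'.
Answer: L1[0]=3 -> L2[3][6]=18

Derivation:
vaddr = 109 = 0b0001101101
Split: l1_idx=0, l2_idx=6, offset=13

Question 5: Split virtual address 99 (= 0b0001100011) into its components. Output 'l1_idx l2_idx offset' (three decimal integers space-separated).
Answer: 0 6 3

Derivation:
vaddr = 99 = 0b0001100011
  top 3 bits -> l1_idx = 0
  next 3 bits -> l2_idx = 6
  bottom 4 bits -> offset = 3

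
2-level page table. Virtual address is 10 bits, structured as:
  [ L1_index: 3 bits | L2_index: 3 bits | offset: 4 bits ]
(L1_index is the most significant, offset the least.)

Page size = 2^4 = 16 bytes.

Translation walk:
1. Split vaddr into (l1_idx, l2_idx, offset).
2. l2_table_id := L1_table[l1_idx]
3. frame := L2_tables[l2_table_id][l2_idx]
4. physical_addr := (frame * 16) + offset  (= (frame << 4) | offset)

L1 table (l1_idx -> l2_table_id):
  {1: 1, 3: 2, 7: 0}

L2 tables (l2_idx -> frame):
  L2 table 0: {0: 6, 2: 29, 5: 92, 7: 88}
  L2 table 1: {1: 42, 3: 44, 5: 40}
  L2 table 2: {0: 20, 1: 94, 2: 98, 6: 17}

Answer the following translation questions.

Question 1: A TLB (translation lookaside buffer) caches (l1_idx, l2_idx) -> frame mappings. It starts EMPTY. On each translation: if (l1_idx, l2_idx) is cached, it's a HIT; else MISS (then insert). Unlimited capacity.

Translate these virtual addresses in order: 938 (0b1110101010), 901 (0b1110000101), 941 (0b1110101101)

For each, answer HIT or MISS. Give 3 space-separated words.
Answer: MISS MISS HIT

Derivation:
vaddr=938: (7,2) not in TLB -> MISS, insert
vaddr=901: (7,0) not in TLB -> MISS, insert
vaddr=941: (7,2) in TLB -> HIT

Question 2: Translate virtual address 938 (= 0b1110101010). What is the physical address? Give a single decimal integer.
vaddr = 938 = 0b1110101010
Split: l1_idx=7, l2_idx=2, offset=10
L1[7] = 0
L2[0][2] = 29
paddr = 29 * 16 + 10 = 474

Answer: 474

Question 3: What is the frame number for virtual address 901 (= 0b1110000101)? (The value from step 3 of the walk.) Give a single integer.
Answer: 6

Derivation:
vaddr = 901: l1_idx=7, l2_idx=0
L1[7] = 0; L2[0][0] = 6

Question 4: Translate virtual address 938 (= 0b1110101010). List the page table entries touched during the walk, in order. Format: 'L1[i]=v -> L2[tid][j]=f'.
Answer: L1[7]=0 -> L2[0][2]=29

Derivation:
vaddr = 938 = 0b1110101010
Split: l1_idx=7, l2_idx=2, offset=10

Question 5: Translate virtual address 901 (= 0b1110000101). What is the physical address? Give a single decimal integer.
vaddr = 901 = 0b1110000101
Split: l1_idx=7, l2_idx=0, offset=5
L1[7] = 0
L2[0][0] = 6
paddr = 6 * 16 + 5 = 101

Answer: 101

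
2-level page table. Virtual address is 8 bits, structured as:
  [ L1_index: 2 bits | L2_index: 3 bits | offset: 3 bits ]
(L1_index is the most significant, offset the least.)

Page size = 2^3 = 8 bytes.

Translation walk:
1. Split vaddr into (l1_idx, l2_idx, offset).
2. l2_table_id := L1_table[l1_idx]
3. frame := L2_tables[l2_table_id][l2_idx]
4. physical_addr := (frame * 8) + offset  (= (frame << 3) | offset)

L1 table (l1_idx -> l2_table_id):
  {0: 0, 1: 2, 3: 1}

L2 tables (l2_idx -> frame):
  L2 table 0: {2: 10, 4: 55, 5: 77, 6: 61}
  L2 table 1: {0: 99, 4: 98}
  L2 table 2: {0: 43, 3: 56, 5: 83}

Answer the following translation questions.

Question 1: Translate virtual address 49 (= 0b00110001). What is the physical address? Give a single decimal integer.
vaddr = 49 = 0b00110001
Split: l1_idx=0, l2_idx=6, offset=1
L1[0] = 0
L2[0][6] = 61
paddr = 61 * 8 + 1 = 489

Answer: 489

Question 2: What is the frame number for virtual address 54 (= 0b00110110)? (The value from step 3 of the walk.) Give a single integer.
vaddr = 54: l1_idx=0, l2_idx=6
L1[0] = 0; L2[0][6] = 61

Answer: 61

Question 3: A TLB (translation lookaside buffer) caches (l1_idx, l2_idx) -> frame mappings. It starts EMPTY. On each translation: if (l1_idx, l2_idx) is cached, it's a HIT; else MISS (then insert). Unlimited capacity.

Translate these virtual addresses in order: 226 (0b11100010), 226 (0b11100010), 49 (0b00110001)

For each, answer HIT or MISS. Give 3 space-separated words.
Answer: MISS HIT MISS

Derivation:
vaddr=226: (3,4) not in TLB -> MISS, insert
vaddr=226: (3,4) in TLB -> HIT
vaddr=49: (0,6) not in TLB -> MISS, insert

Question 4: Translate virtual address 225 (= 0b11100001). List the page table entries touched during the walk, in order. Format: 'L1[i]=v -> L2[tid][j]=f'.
Answer: L1[3]=1 -> L2[1][4]=98

Derivation:
vaddr = 225 = 0b11100001
Split: l1_idx=3, l2_idx=4, offset=1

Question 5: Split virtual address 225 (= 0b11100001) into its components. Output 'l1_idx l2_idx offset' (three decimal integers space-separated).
Answer: 3 4 1

Derivation:
vaddr = 225 = 0b11100001
  top 2 bits -> l1_idx = 3
  next 3 bits -> l2_idx = 4
  bottom 3 bits -> offset = 1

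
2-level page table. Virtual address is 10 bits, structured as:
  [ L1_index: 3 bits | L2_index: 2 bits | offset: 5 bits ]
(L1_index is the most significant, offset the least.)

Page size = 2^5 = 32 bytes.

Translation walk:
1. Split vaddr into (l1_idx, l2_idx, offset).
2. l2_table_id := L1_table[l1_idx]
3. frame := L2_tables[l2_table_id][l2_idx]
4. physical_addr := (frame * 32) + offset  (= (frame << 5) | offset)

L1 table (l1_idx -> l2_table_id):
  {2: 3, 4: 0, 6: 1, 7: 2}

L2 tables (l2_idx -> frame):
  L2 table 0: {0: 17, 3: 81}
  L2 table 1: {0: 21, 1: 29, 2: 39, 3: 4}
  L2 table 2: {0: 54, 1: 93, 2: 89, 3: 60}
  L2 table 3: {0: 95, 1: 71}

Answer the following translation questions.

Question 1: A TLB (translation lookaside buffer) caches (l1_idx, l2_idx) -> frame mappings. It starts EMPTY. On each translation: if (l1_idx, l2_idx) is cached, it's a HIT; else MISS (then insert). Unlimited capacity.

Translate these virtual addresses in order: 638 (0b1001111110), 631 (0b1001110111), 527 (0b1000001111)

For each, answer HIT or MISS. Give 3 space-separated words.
vaddr=638: (4,3) not in TLB -> MISS, insert
vaddr=631: (4,3) in TLB -> HIT
vaddr=527: (4,0) not in TLB -> MISS, insert

Answer: MISS HIT MISS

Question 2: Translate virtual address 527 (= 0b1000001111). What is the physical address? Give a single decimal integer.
vaddr = 527 = 0b1000001111
Split: l1_idx=4, l2_idx=0, offset=15
L1[4] = 0
L2[0][0] = 17
paddr = 17 * 32 + 15 = 559

Answer: 559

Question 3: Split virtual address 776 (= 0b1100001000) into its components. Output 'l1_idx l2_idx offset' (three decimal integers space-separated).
vaddr = 776 = 0b1100001000
  top 3 bits -> l1_idx = 6
  next 2 bits -> l2_idx = 0
  bottom 5 bits -> offset = 8

Answer: 6 0 8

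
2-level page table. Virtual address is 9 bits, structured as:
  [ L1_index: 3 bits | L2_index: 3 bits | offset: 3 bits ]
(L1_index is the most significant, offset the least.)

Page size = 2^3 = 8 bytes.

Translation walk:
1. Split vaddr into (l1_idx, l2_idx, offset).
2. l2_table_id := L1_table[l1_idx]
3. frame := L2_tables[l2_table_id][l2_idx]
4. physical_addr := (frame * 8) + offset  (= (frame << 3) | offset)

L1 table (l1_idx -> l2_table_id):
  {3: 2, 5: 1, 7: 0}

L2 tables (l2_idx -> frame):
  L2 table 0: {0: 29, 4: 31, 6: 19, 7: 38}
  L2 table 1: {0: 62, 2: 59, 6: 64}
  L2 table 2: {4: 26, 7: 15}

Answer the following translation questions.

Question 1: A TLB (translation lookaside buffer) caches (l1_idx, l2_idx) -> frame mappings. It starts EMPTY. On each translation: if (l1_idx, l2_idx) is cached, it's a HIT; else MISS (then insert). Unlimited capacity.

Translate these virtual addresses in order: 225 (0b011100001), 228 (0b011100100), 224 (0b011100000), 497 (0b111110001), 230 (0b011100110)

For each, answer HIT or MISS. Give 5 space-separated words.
Answer: MISS HIT HIT MISS HIT

Derivation:
vaddr=225: (3,4) not in TLB -> MISS, insert
vaddr=228: (3,4) in TLB -> HIT
vaddr=224: (3,4) in TLB -> HIT
vaddr=497: (7,6) not in TLB -> MISS, insert
vaddr=230: (3,4) in TLB -> HIT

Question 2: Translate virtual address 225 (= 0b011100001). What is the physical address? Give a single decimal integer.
vaddr = 225 = 0b011100001
Split: l1_idx=3, l2_idx=4, offset=1
L1[3] = 2
L2[2][4] = 26
paddr = 26 * 8 + 1 = 209

Answer: 209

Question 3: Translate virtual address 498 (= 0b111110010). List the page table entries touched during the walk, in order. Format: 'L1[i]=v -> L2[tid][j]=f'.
Answer: L1[7]=0 -> L2[0][6]=19

Derivation:
vaddr = 498 = 0b111110010
Split: l1_idx=7, l2_idx=6, offset=2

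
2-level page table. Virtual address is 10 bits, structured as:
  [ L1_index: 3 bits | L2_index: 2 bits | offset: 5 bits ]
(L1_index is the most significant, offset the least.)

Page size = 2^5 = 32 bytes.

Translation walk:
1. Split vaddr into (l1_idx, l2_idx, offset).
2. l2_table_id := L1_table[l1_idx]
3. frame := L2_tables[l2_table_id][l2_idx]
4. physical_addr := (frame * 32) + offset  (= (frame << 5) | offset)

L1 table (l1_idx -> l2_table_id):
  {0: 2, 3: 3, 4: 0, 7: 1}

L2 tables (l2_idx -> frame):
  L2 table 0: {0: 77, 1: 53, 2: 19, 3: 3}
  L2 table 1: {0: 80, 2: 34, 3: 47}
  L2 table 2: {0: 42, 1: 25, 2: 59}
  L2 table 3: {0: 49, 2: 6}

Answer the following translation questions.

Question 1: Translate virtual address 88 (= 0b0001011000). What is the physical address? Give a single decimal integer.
Answer: 1912

Derivation:
vaddr = 88 = 0b0001011000
Split: l1_idx=0, l2_idx=2, offset=24
L1[0] = 2
L2[2][2] = 59
paddr = 59 * 32 + 24 = 1912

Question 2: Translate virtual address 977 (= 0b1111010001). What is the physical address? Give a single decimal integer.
Answer: 1105

Derivation:
vaddr = 977 = 0b1111010001
Split: l1_idx=7, l2_idx=2, offset=17
L1[7] = 1
L2[1][2] = 34
paddr = 34 * 32 + 17 = 1105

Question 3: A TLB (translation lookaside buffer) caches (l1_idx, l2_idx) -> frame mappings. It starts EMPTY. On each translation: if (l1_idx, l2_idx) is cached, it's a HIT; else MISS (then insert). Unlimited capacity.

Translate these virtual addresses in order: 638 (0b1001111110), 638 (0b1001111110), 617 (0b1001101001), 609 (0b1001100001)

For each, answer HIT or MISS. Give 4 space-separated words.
Answer: MISS HIT HIT HIT

Derivation:
vaddr=638: (4,3) not in TLB -> MISS, insert
vaddr=638: (4,3) in TLB -> HIT
vaddr=617: (4,3) in TLB -> HIT
vaddr=609: (4,3) in TLB -> HIT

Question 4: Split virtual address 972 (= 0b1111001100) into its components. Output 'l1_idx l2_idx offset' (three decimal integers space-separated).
vaddr = 972 = 0b1111001100
  top 3 bits -> l1_idx = 7
  next 2 bits -> l2_idx = 2
  bottom 5 bits -> offset = 12

Answer: 7 2 12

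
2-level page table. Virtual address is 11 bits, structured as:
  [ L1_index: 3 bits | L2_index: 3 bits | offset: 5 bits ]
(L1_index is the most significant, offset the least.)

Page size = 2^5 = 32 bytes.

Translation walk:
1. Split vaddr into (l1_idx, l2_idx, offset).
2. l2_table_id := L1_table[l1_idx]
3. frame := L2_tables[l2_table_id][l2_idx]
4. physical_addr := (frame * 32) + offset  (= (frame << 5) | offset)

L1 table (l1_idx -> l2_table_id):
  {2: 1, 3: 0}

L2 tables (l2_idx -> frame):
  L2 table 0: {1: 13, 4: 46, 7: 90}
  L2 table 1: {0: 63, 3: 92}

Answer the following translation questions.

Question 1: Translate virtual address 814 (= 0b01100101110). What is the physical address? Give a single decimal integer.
Answer: 430

Derivation:
vaddr = 814 = 0b01100101110
Split: l1_idx=3, l2_idx=1, offset=14
L1[3] = 0
L2[0][1] = 13
paddr = 13 * 32 + 14 = 430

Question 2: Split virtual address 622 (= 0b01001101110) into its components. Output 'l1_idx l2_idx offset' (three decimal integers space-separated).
Answer: 2 3 14

Derivation:
vaddr = 622 = 0b01001101110
  top 3 bits -> l1_idx = 2
  next 3 bits -> l2_idx = 3
  bottom 5 bits -> offset = 14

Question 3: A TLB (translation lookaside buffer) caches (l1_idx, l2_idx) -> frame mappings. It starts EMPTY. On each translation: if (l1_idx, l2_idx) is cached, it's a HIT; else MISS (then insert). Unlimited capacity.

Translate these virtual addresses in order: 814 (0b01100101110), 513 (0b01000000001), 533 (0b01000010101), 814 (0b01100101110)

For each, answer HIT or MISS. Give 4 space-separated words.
vaddr=814: (3,1) not in TLB -> MISS, insert
vaddr=513: (2,0) not in TLB -> MISS, insert
vaddr=533: (2,0) in TLB -> HIT
vaddr=814: (3,1) in TLB -> HIT

Answer: MISS MISS HIT HIT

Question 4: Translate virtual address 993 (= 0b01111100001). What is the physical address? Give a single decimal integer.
vaddr = 993 = 0b01111100001
Split: l1_idx=3, l2_idx=7, offset=1
L1[3] = 0
L2[0][7] = 90
paddr = 90 * 32 + 1 = 2881

Answer: 2881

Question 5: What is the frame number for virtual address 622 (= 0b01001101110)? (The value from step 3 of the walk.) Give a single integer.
Answer: 92

Derivation:
vaddr = 622: l1_idx=2, l2_idx=3
L1[2] = 1; L2[1][3] = 92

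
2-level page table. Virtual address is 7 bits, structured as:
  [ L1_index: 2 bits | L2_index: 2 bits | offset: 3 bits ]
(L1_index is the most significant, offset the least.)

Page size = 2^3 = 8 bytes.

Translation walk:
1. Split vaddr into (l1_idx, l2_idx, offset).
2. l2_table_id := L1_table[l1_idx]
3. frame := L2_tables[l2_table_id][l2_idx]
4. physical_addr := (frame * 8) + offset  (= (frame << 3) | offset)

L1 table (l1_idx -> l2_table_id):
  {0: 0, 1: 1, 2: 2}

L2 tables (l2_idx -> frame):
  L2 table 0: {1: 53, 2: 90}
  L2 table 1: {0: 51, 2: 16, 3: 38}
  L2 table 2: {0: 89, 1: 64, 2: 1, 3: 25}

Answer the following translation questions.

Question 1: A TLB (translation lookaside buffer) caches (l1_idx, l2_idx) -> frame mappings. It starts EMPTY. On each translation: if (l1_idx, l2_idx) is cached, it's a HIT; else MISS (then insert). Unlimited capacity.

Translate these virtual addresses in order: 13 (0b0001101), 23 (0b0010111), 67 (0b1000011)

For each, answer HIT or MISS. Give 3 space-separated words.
vaddr=13: (0,1) not in TLB -> MISS, insert
vaddr=23: (0,2) not in TLB -> MISS, insert
vaddr=67: (2,0) not in TLB -> MISS, insert

Answer: MISS MISS MISS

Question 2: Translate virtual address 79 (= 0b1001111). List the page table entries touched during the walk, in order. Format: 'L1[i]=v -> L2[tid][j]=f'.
vaddr = 79 = 0b1001111
Split: l1_idx=2, l2_idx=1, offset=7

Answer: L1[2]=2 -> L2[2][1]=64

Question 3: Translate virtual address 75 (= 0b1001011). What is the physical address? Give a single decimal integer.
Answer: 515

Derivation:
vaddr = 75 = 0b1001011
Split: l1_idx=2, l2_idx=1, offset=3
L1[2] = 2
L2[2][1] = 64
paddr = 64 * 8 + 3 = 515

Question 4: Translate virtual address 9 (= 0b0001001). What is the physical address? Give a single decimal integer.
Answer: 425

Derivation:
vaddr = 9 = 0b0001001
Split: l1_idx=0, l2_idx=1, offset=1
L1[0] = 0
L2[0][1] = 53
paddr = 53 * 8 + 1 = 425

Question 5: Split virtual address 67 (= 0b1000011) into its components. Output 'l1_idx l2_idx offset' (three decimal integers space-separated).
Answer: 2 0 3

Derivation:
vaddr = 67 = 0b1000011
  top 2 bits -> l1_idx = 2
  next 2 bits -> l2_idx = 0
  bottom 3 bits -> offset = 3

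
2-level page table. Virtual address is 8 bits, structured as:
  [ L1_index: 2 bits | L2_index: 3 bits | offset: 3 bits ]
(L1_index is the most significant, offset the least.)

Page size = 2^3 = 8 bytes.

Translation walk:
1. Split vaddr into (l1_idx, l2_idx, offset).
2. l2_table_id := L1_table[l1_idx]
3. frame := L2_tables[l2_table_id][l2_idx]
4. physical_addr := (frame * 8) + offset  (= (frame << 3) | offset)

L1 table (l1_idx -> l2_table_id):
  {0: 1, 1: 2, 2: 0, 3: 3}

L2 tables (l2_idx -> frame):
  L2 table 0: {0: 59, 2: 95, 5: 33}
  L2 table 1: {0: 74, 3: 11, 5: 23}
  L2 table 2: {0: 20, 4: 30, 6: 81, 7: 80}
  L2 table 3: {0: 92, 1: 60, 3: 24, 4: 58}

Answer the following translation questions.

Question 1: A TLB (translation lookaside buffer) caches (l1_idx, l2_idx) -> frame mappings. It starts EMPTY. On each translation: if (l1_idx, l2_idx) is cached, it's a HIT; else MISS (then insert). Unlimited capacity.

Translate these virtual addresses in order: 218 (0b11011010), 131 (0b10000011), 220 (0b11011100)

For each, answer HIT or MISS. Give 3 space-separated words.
Answer: MISS MISS HIT

Derivation:
vaddr=218: (3,3) not in TLB -> MISS, insert
vaddr=131: (2,0) not in TLB -> MISS, insert
vaddr=220: (3,3) in TLB -> HIT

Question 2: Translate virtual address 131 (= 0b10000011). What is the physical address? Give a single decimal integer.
vaddr = 131 = 0b10000011
Split: l1_idx=2, l2_idx=0, offset=3
L1[2] = 0
L2[0][0] = 59
paddr = 59 * 8 + 3 = 475

Answer: 475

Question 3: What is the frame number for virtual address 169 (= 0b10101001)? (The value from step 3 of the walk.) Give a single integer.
Answer: 33

Derivation:
vaddr = 169: l1_idx=2, l2_idx=5
L1[2] = 0; L2[0][5] = 33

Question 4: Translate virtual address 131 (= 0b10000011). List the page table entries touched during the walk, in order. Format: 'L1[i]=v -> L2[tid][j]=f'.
vaddr = 131 = 0b10000011
Split: l1_idx=2, l2_idx=0, offset=3

Answer: L1[2]=0 -> L2[0][0]=59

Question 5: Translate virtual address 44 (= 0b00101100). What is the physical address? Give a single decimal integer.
vaddr = 44 = 0b00101100
Split: l1_idx=0, l2_idx=5, offset=4
L1[0] = 1
L2[1][5] = 23
paddr = 23 * 8 + 4 = 188

Answer: 188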